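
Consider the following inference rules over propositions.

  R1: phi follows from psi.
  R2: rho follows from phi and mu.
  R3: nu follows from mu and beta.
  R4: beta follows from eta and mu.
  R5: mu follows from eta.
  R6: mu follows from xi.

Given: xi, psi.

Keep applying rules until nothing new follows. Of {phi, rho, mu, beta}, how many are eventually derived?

psi holds, so phi follows (R1).
From xi, R6 gives mu.
From phi and mu, R2 gives rho.
phi: reached.
rho: reached.
mu: reached.
beta would need eta and mu (R4), but eta is never established.
Reached: phi, rho, and mu — 3 of the 4.

3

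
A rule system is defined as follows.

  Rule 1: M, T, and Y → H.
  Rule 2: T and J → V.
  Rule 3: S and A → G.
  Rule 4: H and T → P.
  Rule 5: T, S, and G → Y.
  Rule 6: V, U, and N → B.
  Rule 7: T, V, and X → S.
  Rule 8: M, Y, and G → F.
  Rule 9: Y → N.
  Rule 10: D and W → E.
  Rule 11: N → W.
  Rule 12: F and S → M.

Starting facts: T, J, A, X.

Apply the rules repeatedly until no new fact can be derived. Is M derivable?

No

M would need F and S (Rule 12), but F is never established.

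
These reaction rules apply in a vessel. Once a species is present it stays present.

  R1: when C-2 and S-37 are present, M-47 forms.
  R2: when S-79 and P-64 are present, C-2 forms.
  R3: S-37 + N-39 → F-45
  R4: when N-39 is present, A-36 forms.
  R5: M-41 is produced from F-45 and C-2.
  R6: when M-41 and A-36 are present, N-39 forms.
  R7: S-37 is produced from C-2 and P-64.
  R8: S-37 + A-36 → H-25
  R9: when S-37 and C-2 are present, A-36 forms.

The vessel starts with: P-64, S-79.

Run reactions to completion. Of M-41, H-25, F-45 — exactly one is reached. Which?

H-25

S-79 and P-64 present → C-2 forms (R2).
C-2 and P-64 present → S-37 forms (R7).
S-37 and C-2 present → A-36 forms (R9).
S-37 and A-36 present → H-25 forms (R8).
M-41 would need F-45 and C-2 (R5), but F-45 never forms. F-45 would need S-37 and N-39 (R3), but N-39 never forms.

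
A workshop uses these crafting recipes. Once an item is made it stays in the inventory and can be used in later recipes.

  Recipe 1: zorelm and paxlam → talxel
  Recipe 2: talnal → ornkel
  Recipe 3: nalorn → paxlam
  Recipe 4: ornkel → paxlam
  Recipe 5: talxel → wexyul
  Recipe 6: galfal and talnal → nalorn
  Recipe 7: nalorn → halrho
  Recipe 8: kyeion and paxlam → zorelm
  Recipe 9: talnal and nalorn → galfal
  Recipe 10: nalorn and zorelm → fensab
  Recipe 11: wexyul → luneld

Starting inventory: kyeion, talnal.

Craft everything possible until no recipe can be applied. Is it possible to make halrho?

No

halrho would need nalorn (Recipe 7), but nalorn is never obtained.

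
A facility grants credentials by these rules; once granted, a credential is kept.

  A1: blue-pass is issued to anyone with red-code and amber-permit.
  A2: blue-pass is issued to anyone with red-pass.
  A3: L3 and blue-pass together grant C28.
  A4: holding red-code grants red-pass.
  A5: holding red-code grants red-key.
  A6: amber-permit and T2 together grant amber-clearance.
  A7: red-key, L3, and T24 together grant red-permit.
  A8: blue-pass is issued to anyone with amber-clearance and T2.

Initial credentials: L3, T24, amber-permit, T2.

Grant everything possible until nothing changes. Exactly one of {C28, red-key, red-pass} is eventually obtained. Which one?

C28

Holding amber-permit and T2 grants amber-clearance (A6).
Holding amber-clearance and T2 grants blue-pass (A8).
Holding L3 and blue-pass grants C28 (A3).
red-pass would need red-code (A4), but red-code is never granted. red-key would need red-code (A5), but red-code is never granted.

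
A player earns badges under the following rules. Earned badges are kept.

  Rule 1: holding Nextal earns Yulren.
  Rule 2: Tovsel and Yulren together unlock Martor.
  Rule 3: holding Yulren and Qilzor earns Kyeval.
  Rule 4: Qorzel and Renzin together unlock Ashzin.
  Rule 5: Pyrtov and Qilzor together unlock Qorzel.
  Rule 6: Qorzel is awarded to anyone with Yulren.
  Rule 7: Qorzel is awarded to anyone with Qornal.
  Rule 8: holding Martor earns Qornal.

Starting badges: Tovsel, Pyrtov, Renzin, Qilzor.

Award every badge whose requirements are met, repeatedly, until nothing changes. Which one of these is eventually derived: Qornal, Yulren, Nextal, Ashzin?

With Pyrtov and Qilzor, Qorzel is earned (Rule 5).
With Qorzel and Renzin, Ashzin is earned (Rule 4).
No rule produces Nextal, and it is not given. Yulren would need Nextal (Rule 1), but Nextal is never earned. Qornal would need Martor (Rule 8), but Martor is never earned.

Ashzin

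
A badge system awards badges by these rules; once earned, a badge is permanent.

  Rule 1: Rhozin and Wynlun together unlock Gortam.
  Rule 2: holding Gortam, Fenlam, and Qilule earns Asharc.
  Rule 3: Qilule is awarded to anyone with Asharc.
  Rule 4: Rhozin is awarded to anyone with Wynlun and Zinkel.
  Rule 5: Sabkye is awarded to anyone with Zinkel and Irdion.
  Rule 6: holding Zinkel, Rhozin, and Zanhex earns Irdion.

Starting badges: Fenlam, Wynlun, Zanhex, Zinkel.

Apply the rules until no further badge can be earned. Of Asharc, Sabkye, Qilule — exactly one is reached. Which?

Sabkye

With Wynlun and Zinkel, Rhozin is earned (Rule 4).
With Zinkel, Rhozin, and Zanhex, Irdion is earned (Rule 6).
With Zinkel and Irdion, Sabkye is earned (Rule 5).
Qilule would need Asharc (Rule 3), but Asharc is never earned. Asharc would need Gortam, Fenlam, and Qilule (Rule 2), but Qilule is never earned.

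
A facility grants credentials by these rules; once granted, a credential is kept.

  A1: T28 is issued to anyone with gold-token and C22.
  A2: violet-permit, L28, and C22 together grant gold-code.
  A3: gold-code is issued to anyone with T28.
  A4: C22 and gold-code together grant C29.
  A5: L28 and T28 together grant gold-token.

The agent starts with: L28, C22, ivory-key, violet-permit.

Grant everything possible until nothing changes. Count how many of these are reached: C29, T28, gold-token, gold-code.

Holding violet-permit, L28, and C22 grants gold-code (A2).
Holding C22 and gold-code grants C29 (A4).
C29: reached.
T28 would need gold-token and C22 (A1), but gold-token is never granted.
gold-token would need L28 and T28 (A5), but T28 is never granted.
gold-code: reached.
Reached: C29 and gold-code — 2 of the 4.

2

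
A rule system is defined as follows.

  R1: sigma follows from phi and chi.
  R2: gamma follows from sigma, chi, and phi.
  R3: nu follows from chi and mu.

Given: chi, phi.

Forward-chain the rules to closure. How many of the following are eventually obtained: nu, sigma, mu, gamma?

2

phi and chi hold, so sigma follows (R1).
From sigma, chi, and phi, R2 gives gamma.
nu would need chi and mu (R3), but mu is never established.
sigma: reached.
No rule produces mu, and it is not given.
gamma: reached.
Reached: sigma and gamma — 2 of the 4.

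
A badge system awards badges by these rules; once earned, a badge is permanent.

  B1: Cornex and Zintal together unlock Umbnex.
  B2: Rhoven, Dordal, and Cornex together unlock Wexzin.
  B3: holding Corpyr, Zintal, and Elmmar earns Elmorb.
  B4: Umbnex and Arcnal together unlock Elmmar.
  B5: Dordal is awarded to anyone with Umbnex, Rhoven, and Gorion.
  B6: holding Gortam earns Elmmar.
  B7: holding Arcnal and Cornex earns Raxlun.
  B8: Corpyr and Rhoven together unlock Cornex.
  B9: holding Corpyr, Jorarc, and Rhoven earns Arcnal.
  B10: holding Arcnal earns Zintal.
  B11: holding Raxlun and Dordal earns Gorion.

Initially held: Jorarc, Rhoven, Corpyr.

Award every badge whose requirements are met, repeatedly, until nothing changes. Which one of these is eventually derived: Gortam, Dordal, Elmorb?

With Corpyr, Jorarc, and Rhoven, Arcnal is earned (B9).
With Corpyr and Rhoven, Cornex is earned (B8).
With Arcnal, Zintal is earned (B10).
With Cornex and Zintal, Umbnex is earned (B1).
With Umbnex and Arcnal, Elmmar is earned (B4).
With Corpyr, Zintal, and Elmmar, Elmorb is earned (B3).
Dordal would need Umbnex, Rhoven, and Gorion (B5), but Gorion is never earned. No rule produces Gortam, and it is not given.

Elmorb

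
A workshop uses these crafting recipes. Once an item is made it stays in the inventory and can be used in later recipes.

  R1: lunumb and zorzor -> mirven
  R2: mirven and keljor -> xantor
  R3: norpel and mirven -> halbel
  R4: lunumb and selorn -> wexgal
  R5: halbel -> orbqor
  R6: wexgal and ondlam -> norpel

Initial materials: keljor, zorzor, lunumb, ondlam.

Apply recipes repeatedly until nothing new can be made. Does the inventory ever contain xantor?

Yes

lunumb and zorzor -> mirven (R1).
mirven and keljor -> xantor (R2).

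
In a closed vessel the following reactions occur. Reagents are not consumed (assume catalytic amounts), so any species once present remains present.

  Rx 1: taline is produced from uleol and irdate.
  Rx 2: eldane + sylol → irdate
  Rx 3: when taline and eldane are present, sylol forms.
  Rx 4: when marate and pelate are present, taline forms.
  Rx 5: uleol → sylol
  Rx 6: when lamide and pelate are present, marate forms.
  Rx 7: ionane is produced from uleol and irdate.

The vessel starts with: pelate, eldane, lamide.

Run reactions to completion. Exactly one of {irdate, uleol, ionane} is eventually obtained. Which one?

irdate

lamide and pelate present → marate forms (Rx 6).
marate and pelate present → taline forms (Rx 4).
taline and eldane present → sylol forms (Rx 3).
eldane and sylol present → irdate forms (Rx 2).
No rule produces uleol, and it is not given. ionane would need uleol and irdate (Rx 7), but uleol never forms.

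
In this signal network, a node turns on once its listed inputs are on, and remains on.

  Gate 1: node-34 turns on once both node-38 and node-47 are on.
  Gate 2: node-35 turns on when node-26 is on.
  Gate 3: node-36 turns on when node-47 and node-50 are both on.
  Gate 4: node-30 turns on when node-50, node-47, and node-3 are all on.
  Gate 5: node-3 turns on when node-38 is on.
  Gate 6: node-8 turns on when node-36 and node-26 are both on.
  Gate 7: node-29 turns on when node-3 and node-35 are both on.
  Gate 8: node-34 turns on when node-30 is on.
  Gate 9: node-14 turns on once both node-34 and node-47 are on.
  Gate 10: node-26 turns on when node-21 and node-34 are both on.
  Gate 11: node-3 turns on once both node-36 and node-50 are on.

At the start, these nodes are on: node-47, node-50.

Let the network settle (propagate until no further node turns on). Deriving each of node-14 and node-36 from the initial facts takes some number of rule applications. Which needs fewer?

node-36

node-36: Gate 3: node-47 and node-50 on → node-36 on. [1 rule application]
node-14: node-47 and node-50 are on, so node-36 turns on (Gate 3). node-36 and node-50 are on, so node-3 turns on (Gate 11). node-50, node-47, and node-3 are on, so node-30 turns on (Gate 4). Gate 8: node-30 on → node-34 on. node-34 and node-47 are on, so node-14 turns on (Gate 9). [5 rule applications]
node-36 needs fewer.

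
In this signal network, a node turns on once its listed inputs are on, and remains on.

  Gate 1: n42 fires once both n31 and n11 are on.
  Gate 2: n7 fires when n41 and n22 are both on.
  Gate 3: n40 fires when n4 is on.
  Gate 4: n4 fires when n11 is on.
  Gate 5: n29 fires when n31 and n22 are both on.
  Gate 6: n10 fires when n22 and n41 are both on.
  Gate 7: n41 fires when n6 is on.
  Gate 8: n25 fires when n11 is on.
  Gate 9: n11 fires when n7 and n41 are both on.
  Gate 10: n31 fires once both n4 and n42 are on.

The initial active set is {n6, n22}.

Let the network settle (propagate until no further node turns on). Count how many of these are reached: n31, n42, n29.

n31 would need n4 and n42 (Gate 10), but n42 never turns on.
n42 would need n31 and n11 (Gate 1), but n31 never turns on.
n29 would need n31 and n22 (Gate 5), but n31 never turns on.
None of the 3 are reached.

0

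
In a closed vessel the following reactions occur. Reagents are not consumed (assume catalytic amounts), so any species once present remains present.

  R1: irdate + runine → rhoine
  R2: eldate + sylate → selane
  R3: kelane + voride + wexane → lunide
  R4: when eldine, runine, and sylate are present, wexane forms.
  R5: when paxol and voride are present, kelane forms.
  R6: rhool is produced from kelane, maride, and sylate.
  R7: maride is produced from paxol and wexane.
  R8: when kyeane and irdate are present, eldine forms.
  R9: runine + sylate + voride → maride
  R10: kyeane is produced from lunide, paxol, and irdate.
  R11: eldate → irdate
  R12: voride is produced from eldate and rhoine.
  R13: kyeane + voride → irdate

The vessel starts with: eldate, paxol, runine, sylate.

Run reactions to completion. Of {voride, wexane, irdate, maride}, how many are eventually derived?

3

eldate present → irdate forms (R11).
irdate and runine present → rhoine forms (R1).
eldate and rhoine present → voride forms (R12).
runine, sylate, and voride present → maride forms (R9).
voride: reached.
wexane would need eldine, runine, and sylate (R4), but eldine never forms.
irdate: reached.
maride: reached.
Reached: voride, irdate, and maride — 3 of the 4.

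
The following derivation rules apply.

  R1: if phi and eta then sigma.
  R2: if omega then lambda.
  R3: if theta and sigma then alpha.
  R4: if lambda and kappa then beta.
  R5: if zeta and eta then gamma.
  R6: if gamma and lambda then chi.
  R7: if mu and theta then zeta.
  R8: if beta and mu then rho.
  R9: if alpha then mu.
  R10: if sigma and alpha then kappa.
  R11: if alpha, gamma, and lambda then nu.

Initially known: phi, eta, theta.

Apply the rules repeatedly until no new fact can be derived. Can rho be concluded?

rho would need beta and mu (R8), but beta is never established.

No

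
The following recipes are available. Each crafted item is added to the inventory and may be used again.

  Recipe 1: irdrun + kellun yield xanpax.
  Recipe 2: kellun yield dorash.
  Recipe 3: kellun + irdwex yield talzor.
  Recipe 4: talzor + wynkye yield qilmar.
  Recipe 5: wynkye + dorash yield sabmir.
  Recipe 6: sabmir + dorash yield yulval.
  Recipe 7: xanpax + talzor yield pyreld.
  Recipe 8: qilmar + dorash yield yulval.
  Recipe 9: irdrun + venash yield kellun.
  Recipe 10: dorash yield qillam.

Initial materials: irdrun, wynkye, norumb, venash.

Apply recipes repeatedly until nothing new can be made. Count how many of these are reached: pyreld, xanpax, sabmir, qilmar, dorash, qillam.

4

Using Recipe 9, irdrun and venash make kellun.
irdrun + kellun → xanpax (Recipe 1).
kellun → dorash (Recipe 2).
dorash → qillam (Recipe 10).
Using Recipe 5, wynkye and dorash make sabmir.
pyreld would need xanpax and talzor (Recipe 7), but talzor is never obtained.
xanpax: reached.
sabmir: reached.
qilmar would need talzor and wynkye (Recipe 4), but talzor is never obtained.
dorash: reached.
qillam: reached.
Reached: xanpax, sabmir, dorash, and qillam — 4 of the 6.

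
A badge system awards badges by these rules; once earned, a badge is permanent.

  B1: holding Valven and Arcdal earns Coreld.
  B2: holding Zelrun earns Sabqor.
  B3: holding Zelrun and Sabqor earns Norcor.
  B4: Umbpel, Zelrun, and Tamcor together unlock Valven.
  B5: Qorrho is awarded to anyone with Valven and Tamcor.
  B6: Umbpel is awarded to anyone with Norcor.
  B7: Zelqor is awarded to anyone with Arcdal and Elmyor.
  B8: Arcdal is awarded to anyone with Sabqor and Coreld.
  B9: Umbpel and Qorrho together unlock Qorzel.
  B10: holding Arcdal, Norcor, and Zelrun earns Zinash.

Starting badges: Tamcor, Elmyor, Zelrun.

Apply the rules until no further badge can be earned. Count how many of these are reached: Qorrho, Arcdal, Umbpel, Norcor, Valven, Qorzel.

With Zelrun, Sabqor is earned (B2).
With Zelrun and Sabqor, Norcor is earned (B3).
With Norcor, Umbpel is earned (B6).
With Umbpel, Zelrun, and Tamcor, Valven is earned (B4).
With Valven and Tamcor, Qorrho is earned (B5).
With Umbpel and Qorrho, Qorzel is earned (B9).
Qorrho: reached.
Arcdal would need Sabqor and Coreld (B8), but Coreld is never earned.
Umbpel: reached.
Norcor: reached.
Valven: reached.
Qorzel: reached.
Reached: Qorrho, Umbpel, Norcor, Valven, and Qorzel — 5 of the 6.

5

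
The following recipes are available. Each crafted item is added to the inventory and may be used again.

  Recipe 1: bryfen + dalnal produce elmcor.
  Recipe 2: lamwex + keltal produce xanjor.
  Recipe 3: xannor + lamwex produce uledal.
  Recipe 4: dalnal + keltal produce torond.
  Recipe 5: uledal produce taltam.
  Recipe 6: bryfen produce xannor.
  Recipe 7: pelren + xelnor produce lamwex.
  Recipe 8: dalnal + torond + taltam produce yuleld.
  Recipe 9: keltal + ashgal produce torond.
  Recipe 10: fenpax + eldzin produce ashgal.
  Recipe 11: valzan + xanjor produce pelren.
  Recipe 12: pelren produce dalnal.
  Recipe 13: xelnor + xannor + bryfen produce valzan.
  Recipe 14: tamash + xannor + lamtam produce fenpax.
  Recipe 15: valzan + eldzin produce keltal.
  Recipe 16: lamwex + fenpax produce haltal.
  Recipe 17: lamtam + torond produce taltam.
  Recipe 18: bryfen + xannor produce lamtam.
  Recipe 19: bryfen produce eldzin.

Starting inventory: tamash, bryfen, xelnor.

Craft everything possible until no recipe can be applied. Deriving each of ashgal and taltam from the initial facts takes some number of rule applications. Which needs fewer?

ashgal

ashgal: Using Recipe 19, bryfen makes eldzin. bryfen → xannor (Recipe 6). Using Recipe 18, bryfen and xannor make lamtam. Using Recipe 14, tamash, xannor, and lamtam make fenpax. fenpax + eldzin → ashgal (Recipe 10). [5 rule applications]
taltam: Using Recipe 19, bryfen makes eldzin. Using Recipe 6, bryfen makes xannor. xelnor + xannor + bryfen → valzan (Recipe 13). Using Recipe 18, bryfen and xannor make lamtam. Using Recipe 14, tamash, xannor, and lamtam make fenpax. Using Recipe 15, valzan and eldzin make keltal. Using Recipe 10, fenpax and eldzin make ashgal. Using Recipe 9, keltal and ashgal make torond. Using Recipe 17, lamtam and torond make taltam. [9 rule applications]
ashgal needs fewer.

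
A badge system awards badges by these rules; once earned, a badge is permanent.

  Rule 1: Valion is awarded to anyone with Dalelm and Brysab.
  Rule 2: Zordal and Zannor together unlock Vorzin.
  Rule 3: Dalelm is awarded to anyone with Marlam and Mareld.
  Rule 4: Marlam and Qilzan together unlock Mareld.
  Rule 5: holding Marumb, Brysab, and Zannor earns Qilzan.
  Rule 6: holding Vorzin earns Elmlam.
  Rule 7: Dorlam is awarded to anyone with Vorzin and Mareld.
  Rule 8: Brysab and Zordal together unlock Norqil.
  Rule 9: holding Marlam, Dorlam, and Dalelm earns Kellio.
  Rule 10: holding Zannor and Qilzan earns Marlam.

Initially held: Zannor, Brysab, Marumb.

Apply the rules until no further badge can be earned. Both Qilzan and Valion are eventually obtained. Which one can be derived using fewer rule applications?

Qilzan: With Marumb, Brysab, and Zannor, Qilzan is earned (Rule 5). [1 rule application]
Valion: With Marumb, Brysab, and Zannor, Qilzan is earned (Rule 5). With Zannor and Qilzan, Marlam is earned (Rule 10). With Marlam and Qilzan, Mareld is earned (Rule 4). With Marlam and Mareld, Dalelm is earned (Rule 3). With Dalelm and Brysab, Valion is earned (Rule 1). [5 rule applications]
Qilzan needs fewer.

Qilzan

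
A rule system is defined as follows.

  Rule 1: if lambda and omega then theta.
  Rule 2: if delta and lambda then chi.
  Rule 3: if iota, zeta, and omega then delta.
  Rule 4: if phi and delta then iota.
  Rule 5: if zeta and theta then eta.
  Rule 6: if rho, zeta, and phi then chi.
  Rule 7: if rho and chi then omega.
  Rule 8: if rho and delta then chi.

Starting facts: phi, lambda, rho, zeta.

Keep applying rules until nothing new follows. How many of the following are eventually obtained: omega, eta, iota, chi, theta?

4

rho, zeta, and phi hold, so chi follows (Rule 6).
From rho and chi, Rule 7 gives omega.
From lambda and omega, Rule 1 gives theta.
zeta and theta hold, so eta follows (Rule 5).
omega: reached.
eta: reached.
iota would need phi and delta (Rule 4), but delta is never established.
chi: reached.
theta: reached.
Reached: omega, eta, chi, and theta — 4 of the 5.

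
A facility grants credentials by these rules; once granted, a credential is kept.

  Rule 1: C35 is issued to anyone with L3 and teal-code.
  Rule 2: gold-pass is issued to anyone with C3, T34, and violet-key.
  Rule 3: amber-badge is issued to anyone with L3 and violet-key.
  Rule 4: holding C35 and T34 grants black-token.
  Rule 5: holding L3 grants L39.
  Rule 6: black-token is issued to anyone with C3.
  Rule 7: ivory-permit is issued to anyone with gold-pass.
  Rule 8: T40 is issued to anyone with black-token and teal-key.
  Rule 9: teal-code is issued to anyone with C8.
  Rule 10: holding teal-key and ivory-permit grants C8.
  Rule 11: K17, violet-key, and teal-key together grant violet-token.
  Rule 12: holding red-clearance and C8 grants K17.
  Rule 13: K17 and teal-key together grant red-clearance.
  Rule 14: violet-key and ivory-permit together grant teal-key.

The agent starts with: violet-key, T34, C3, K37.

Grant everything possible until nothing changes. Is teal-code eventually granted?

Holding C3, T34, and violet-key grants gold-pass (Rule 2).
Holding gold-pass grants ivory-permit (Rule 7).
Holding violet-key and ivory-permit grants teal-key (Rule 14).
Holding teal-key and ivory-permit grants C8 (Rule 10).
Holding C8 grants teal-code (Rule 9).

Yes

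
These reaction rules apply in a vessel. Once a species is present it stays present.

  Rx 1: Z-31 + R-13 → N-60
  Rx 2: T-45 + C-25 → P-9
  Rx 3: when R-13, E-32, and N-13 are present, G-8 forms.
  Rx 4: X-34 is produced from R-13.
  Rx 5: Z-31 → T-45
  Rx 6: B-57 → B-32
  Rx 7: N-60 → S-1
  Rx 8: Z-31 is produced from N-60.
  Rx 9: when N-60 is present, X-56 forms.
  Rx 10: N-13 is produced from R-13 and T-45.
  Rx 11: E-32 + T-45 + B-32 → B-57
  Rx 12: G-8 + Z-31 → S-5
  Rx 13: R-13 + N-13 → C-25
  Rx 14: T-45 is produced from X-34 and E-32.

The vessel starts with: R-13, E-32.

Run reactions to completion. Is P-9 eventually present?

Yes

R-13 present → X-34 forms (Rx 4).
X-34 and E-32 present → T-45 forms (Rx 14).
R-13 and T-45 present → N-13 forms (Rx 10).
R-13 and N-13 present → C-25 forms (Rx 13).
T-45 and C-25 present → P-9 forms (Rx 2).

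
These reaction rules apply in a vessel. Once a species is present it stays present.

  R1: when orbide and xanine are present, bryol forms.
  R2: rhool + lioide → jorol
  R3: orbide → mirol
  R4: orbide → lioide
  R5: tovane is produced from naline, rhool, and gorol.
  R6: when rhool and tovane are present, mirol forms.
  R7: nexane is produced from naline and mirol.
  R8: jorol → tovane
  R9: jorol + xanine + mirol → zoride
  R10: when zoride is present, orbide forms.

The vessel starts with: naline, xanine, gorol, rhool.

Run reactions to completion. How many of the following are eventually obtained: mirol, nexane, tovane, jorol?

naline, rhool, and gorol present → tovane forms (R5).
rhool and tovane present → mirol forms (R6).
naline and mirol present → nexane forms (R7).
mirol: reached.
nexane: reached.
tovane: reached.
jorol would need rhool and lioide (R2), but lioide never forms.
Reached: mirol, nexane, and tovane — 3 of the 4.

3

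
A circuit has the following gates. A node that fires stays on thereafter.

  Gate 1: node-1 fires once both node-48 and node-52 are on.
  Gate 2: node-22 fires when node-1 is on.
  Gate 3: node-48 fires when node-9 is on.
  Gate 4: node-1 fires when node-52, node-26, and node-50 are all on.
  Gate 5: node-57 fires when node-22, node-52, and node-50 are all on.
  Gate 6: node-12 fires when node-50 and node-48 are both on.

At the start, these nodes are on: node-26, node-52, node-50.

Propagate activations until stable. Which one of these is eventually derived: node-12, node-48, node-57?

node-57

node-52, node-26, and node-50 are on, so node-1 fires (Gate 4).
Gate 2: node-1 on → node-22 on.
node-22, node-52, and node-50 are on, so node-57 fires (Gate 5).
node-48 would need node-9 (Gate 3), but node-9 never turns on. node-12 would need node-50 and node-48 (Gate 6), but node-48 never turns on.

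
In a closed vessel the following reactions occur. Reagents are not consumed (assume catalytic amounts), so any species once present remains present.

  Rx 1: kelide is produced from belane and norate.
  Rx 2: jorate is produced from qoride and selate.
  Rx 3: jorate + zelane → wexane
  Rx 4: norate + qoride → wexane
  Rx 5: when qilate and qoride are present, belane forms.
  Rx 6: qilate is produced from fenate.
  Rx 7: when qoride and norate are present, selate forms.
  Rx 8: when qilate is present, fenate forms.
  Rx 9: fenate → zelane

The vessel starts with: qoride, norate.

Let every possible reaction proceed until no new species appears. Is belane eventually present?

belane would need qilate and qoride (Rx 5), but qilate never forms.

No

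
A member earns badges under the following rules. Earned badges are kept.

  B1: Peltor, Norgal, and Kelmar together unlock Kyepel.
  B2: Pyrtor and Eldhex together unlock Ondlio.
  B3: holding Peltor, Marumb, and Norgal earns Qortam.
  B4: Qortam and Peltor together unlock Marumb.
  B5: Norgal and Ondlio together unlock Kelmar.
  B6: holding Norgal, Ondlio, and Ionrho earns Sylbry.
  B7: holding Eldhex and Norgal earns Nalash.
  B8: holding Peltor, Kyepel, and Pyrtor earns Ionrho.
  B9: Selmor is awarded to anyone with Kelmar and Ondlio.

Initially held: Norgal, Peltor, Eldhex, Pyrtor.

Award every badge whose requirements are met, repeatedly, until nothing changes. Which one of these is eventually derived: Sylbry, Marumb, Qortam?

Sylbry

With Pyrtor and Eldhex, Ondlio is earned (B2).
With Norgal and Ondlio, Kelmar is earned (B5).
With Peltor, Norgal, and Kelmar, Kyepel is earned (B1).
With Peltor, Kyepel, and Pyrtor, Ionrho is earned (B8).
With Norgal, Ondlio, and Ionrho, Sylbry is earned (B6).
Marumb would need Qortam and Peltor (B4), but Qortam is never earned. Qortam would need Peltor, Marumb, and Norgal (B3), but Marumb is never earned.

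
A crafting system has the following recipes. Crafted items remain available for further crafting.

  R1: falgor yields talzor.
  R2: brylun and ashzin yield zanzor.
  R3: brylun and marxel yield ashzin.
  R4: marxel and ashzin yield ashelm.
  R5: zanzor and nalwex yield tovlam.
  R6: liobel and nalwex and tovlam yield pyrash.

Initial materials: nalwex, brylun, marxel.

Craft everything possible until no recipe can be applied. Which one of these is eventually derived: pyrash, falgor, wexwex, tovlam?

Using R3, brylun and marxel make ashzin.
Using R2, brylun and ashzin make zanzor.
Using R5, zanzor and nalwex make tovlam.
No rule produces falgor, and it is not given. No rule produces wexwex, and it is not given. pyrash would need liobel, nalwex, and tovlam (R6), but liobel is never obtained.

tovlam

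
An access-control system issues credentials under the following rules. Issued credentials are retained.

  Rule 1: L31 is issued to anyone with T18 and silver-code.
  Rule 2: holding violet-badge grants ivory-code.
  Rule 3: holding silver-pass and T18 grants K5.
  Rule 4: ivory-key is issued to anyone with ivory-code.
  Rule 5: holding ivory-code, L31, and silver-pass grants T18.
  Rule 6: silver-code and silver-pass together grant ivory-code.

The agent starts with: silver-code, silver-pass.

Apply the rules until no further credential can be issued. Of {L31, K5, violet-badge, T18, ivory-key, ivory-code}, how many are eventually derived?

Holding silver-code and silver-pass grants ivory-code (Rule 6).
Holding ivory-code grants ivory-key (Rule 4).
L31 would need T18 and silver-code (Rule 1), but T18 is never granted.
K5 would need silver-pass and T18 (Rule 3), but T18 is never granted.
No rule produces violet-badge, and it is not given.
T18 would need ivory-code, L31, and silver-pass (Rule 5), but L31 is never granted.
ivory-key: reached.
ivory-code: reached.
Reached: ivory-key and ivory-code — 2 of the 6.

2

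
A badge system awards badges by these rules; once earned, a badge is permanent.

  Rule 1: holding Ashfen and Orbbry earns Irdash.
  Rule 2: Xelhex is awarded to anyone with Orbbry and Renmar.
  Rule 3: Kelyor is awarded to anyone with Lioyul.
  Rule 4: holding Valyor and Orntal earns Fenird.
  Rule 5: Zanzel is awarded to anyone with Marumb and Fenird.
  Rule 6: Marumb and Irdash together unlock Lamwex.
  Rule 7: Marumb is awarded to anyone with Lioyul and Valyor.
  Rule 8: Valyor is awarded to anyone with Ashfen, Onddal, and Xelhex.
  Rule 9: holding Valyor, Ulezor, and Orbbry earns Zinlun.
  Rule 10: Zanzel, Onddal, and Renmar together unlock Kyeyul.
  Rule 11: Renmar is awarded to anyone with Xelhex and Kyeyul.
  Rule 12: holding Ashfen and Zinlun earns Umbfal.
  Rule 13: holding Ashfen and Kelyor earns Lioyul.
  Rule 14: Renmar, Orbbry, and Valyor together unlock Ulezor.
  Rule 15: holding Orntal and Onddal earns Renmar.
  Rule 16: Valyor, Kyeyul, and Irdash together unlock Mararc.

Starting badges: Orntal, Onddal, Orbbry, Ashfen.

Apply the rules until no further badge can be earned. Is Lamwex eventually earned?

No

Lamwex would need Marumb and Irdash (Rule 6), but Marumb is never earned.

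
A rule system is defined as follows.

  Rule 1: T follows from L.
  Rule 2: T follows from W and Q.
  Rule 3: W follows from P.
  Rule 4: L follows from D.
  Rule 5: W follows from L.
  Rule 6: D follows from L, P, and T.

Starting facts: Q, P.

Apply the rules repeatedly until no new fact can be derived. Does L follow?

No

L would need D (Rule 4), but D is never established.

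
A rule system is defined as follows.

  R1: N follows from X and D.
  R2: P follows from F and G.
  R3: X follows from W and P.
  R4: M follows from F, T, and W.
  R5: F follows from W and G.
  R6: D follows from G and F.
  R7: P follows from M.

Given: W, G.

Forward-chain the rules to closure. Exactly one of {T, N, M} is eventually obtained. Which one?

From W and G, R5 gives F.
F and G hold, so P follows (R2).
From G and F, R6 gives D.
From W and P, R3 gives X.
X and D hold, so N follows (R1).
No rule produces T, and it is not given. M would need F, T, and W (R4), but T is never established.

N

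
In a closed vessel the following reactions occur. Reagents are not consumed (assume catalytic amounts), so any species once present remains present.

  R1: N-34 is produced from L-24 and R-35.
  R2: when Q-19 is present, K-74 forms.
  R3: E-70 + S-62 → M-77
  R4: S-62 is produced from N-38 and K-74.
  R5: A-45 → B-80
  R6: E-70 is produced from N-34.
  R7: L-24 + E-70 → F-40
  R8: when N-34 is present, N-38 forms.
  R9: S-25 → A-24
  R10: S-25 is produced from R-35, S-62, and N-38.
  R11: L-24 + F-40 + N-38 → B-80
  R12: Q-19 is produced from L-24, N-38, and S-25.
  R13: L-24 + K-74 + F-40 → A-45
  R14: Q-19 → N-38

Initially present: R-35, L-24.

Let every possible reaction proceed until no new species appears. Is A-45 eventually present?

No

A-45 would need L-24, K-74, and F-40 (R13), but K-74 never forms.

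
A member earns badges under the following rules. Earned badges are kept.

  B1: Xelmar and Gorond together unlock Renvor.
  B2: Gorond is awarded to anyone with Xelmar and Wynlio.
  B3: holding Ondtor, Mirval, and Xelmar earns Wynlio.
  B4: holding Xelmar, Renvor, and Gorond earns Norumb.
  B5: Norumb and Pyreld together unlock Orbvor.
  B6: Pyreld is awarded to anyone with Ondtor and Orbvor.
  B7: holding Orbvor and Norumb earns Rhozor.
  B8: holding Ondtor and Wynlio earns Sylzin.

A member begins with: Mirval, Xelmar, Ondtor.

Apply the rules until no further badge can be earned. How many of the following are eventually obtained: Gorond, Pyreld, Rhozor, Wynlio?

2

With Ondtor, Mirval, and Xelmar, Wynlio is earned (B3).
With Xelmar and Wynlio, Gorond is earned (B2).
Gorond: reached.
Pyreld would need Ondtor and Orbvor (B6), but Orbvor is never earned.
Rhozor would need Orbvor and Norumb (B7), but Orbvor is never earned.
Wynlio: reached.
Reached: Gorond and Wynlio — 2 of the 4.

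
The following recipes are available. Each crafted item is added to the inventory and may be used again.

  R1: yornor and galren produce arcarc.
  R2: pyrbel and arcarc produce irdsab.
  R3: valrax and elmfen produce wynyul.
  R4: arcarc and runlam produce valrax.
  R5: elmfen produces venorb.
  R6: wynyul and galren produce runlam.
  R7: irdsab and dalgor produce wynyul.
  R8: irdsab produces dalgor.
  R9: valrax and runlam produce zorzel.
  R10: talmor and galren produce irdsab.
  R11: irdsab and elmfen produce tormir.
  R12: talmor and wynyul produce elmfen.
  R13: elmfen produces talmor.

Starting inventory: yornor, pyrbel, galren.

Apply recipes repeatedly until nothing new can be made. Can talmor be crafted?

talmor would need elmfen (R13), but elmfen is never obtained.

No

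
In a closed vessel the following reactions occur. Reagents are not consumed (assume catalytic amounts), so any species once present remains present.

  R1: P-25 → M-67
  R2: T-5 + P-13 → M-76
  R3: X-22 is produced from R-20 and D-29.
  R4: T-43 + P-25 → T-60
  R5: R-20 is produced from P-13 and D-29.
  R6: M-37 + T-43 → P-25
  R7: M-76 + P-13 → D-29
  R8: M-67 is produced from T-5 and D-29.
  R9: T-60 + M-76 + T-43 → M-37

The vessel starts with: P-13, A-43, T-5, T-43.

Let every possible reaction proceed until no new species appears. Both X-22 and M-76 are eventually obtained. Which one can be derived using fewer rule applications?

M-76

M-76: T-5 and P-13 present → M-76 forms (R2). [1 rule application]
X-22: T-5 and P-13 present → M-76 forms (R2). M-76 and P-13 present → D-29 forms (R7). P-13 and D-29 present → R-20 forms (R5). R-20 and D-29 present → X-22 forms (R3). [4 rule applications]
M-76 needs fewer.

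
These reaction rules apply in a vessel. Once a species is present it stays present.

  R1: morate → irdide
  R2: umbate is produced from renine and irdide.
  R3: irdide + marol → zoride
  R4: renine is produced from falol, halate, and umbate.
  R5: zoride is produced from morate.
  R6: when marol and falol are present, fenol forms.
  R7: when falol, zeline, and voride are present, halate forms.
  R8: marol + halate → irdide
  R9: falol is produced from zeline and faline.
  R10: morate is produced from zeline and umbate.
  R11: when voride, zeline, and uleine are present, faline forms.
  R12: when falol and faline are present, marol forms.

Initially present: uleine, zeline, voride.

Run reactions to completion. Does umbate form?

umbate would need renine and irdide (R2), but renine never forms.

No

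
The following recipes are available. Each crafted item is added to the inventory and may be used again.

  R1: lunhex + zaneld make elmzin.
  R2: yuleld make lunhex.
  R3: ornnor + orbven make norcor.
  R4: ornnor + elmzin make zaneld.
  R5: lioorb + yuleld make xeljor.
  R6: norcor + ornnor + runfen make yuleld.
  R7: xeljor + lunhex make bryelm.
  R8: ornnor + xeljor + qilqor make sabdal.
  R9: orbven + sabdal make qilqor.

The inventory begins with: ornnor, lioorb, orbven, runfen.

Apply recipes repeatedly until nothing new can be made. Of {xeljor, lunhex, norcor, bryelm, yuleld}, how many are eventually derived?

5

ornnor + orbven → norcor (R3).
Using R6, norcor, ornnor, and runfen make yuleld.
Using R2, yuleld makes lunhex.
lioorb + yuleld → xeljor (R5).
xeljor + lunhex → bryelm (R7).
xeljor: reached.
lunhex: reached.
norcor: reached.
bryelm: reached.
yuleld: reached.
All 5 are reached.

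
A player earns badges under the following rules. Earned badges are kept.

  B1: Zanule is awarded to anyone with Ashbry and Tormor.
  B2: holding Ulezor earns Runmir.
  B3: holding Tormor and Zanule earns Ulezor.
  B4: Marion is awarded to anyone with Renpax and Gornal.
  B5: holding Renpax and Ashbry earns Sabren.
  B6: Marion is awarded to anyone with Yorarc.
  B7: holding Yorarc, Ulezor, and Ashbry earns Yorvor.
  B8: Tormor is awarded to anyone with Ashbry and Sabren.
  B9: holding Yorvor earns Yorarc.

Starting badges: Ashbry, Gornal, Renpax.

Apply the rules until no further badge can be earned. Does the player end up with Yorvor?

Yorvor would need Yorarc, Ulezor, and Ashbry (B7), but Yorarc is never earned.

No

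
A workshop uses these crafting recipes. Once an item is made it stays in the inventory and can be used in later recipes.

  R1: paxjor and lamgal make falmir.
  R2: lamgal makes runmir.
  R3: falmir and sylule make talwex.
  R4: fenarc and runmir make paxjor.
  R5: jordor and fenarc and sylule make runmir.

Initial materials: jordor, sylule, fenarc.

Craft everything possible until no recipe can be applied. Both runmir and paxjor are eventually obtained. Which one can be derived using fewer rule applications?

runmir

runmir: jordor and fenarc and sylule → runmir (R5). [1 rule application]
paxjor: jordor and fenarc and sylule → runmir (R5). fenarc and runmir → paxjor (R4). [2 rule applications]
runmir needs fewer.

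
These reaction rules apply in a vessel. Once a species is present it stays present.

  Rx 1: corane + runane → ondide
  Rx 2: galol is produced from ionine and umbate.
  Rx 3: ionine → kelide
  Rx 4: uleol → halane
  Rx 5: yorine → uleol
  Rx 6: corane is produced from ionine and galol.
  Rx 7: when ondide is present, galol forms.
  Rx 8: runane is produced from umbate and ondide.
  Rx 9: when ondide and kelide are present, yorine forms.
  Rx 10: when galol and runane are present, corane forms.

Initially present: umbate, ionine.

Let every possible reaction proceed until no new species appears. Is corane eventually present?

ionine and umbate present → galol forms (Rx 2).
ionine and galol present → corane forms (Rx 6).

Yes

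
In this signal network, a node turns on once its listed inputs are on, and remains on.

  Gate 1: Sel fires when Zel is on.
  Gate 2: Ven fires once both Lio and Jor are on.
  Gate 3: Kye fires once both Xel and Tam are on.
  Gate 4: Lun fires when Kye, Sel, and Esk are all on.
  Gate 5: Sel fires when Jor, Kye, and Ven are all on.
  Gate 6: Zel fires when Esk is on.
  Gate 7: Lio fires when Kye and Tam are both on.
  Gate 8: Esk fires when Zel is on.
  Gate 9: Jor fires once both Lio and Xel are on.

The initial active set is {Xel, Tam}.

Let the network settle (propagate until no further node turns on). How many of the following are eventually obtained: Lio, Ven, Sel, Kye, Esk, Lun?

4

Xel and Tam are on, so Kye fires (Gate 3).
Gate 7: Kye and Tam on → Lio on.
Gate 9: Lio and Xel on → Jor on.
Gate 2: Lio and Jor on → Ven on.
Jor, Kye, and Ven are on, so Sel fires (Gate 5).
Lio: reached.
Ven: reached.
Sel: reached.
Kye: reached.
Esk would need Zel (Gate 8), but Zel never turns on.
Lun would need Kye, Sel, and Esk (Gate 4), but Esk never turns on.
Reached: Lio, Ven, Sel, and Kye — 4 of the 6.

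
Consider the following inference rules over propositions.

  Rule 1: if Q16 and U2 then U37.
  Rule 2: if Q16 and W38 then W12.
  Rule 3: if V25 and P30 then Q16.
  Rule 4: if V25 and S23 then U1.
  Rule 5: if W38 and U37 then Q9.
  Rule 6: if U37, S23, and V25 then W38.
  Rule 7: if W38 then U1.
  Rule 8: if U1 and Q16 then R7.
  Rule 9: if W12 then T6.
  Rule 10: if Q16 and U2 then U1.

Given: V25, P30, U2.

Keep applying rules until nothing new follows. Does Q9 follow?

Q9 would need W38 and U37 (Rule 5), but W38 is never established.

No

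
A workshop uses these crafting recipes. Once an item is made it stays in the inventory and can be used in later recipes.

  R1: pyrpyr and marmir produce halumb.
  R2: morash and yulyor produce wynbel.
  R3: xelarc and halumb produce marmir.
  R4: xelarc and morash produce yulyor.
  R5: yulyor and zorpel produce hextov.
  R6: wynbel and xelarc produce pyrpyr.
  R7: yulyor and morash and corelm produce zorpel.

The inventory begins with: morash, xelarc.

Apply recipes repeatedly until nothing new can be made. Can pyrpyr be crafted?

Yes

xelarc and morash → yulyor (R4).
Using R2, morash and yulyor make wynbel.
wynbel and xelarc → pyrpyr (R6).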